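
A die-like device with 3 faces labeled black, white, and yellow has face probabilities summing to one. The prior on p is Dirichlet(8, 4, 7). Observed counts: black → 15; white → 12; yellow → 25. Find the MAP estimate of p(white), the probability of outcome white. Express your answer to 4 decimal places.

MAP estimate of p(white) = 0.2206

The posterior is Dirichlet(αᵢ + nᵢ) = Dirichlet(23, 16, 32).
For a Dirichlet(a₁,…,a_K) with all aᵢ > 1, the mode has j-th component (aⱼ − 1)/(Σaᵢ − K).
Here Σaᵢ = 71 and K = 3, so p(white) = (16 − 1)/(71 − 3) = 15/68 ≈ 0.2206.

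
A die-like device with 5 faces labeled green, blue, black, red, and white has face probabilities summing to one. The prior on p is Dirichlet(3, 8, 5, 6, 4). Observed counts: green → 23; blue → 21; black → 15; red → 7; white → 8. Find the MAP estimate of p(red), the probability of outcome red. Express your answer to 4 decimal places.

The posterior is Dirichlet(αᵢ + nᵢ) = Dirichlet(26, 29, 20, 13, 12).
For a Dirichlet(a₁,…,a_K) with all aᵢ > 1, the mode has j-th component (aⱼ − 1)/(Σaᵢ − K).
Here Σaᵢ = 100 and K = 5, so p(red) = (13 − 1)/(100 − 5) = 12/95 ≈ 0.1263.

MAP estimate of p(red) = 0.1263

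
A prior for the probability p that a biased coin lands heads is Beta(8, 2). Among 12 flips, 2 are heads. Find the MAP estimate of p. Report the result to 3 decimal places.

p̂_MAP = 0.450

Prior: Beta(8, 2).
Data: 2 successes in 12 trials. The binomial likelihood contributes p^2(1−p)^10, so the posterior is Beta(8+2, 2+10) = Beta(10, 12).
For Beta(a, b) with a, b > 1 the mode is (a−1)/(a+b−2) = 9/20 ≈ 0.450.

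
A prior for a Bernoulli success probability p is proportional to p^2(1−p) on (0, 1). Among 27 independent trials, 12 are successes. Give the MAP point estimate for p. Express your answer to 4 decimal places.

The prior density ∝ p^2(1−p)^1 is the kernel of Beta(3, 2).
Data: 12 successes in 27 trials. The binomial likelihood contributes p^12(1−p)^15, so the posterior is Beta(3+12, 2+15) = Beta(15, 17).
For Beta(a, b) with a, b > 1 the mode is (a−1)/(a+b−2) = 14/30 ≈ 0.4667.

p̂_MAP = 0.4667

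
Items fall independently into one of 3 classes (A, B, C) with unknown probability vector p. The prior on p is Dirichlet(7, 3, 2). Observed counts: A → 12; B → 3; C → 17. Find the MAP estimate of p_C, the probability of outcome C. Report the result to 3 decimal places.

The posterior is Dirichlet(αᵢ + nᵢ) = Dirichlet(19, 6, 19).
For a Dirichlet(a₁,…,a_K) with all aᵢ > 1, the mode has j-th component (aⱼ − 1)/(Σaᵢ − K).
Here Σaᵢ = 44 and K = 3, so p_C = (19 − 1)/(44 − 3) = 18/41 ≈ 0.439.

MAP estimate of p_C = 0.439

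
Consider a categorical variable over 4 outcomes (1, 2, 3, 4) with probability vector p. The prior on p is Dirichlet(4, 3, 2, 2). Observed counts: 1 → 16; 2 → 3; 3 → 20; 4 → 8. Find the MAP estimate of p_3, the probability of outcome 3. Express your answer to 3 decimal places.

MAP estimate: 0.389

The posterior is Dirichlet(αᵢ + nᵢ) = Dirichlet(20, 6, 22, 10).
For a Dirichlet(a₁,…,a_K) with all aᵢ > 1, the mode has j-th component (aⱼ − 1)/(Σaᵢ − K).
Here Σaᵢ = 58 and K = 4, so p_3 = (22 − 1)/(58 − 4) = 21/54 ≈ 0.389.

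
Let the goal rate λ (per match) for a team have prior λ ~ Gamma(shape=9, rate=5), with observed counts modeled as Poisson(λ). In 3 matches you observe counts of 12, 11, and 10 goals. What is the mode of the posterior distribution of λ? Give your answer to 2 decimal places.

λ̂_MAP = 5.13

Σxᵢ = 12+11+10 = 33, with n = 3.
Posterior ∝ λ^8e^(−5λ) · λ^33e^(−3λ) = λ^41e^(−8λ), i.e. Gamma(shape=42, rate=8).
The mode of a Gamma(a, b) with a ≥ 1 (shape–rate) is (a−1)/b = 41/8 ≈ 5.13.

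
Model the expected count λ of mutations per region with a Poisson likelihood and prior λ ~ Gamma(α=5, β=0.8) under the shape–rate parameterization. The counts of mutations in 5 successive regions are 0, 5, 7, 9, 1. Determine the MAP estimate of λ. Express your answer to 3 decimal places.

Σxᵢ = 0+5+7+9+1 = 22, with n = 5.
Posterior ∝ λ^4e^(−0.8λ) · λ^22e^(−5λ) = λ^26e^(−5.8λ), i.e. Gamma(shape=27, rate=5.8).
The mode of a Gamma(a, b) with a ≥ 1 (shape–rate) is (a−1)/b = 26/5.8 ≈ 4.483.

λ̂_MAP = 4.483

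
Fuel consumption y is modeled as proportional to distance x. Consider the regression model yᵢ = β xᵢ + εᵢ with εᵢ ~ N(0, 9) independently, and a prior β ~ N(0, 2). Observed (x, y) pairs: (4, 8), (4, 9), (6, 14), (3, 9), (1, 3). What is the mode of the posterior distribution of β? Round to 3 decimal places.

log p(β | y) = −Σ(yᵢ − βxᵢ)²/(2·9) − β²/(2·2) + const.
Setting the derivative to zero: Σxᵢ(yᵢ − βxᵢ)/9 − β/2 = 0, so β = Σxᵢyᵢ / (Σxᵢ² + σ²/τ²).
Σxᵢyᵢ = 4·8 + 4·9 + 6·14 + 3·9 + 1·3 = 182; Σxᵢ² = 78; σ²/τ² = 4.5.
β̂_MAP = 182 / (78 + 4.5) = 182/82.5 ≈ 2.206.

β̂_MAP = 2.206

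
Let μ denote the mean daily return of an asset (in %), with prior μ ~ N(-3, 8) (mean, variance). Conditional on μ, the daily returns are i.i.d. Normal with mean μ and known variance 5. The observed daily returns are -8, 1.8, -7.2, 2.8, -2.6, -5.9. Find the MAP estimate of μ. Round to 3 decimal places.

μ̂_MAP = -3.166

n = 6; x̄ = ((-8) + 1.8 + (-7.2) + 2.8 + (-2.6) + (-5.9))/6 = -19.1/6 = -191/60 ≈ -3.1833.
For a Normal prior and Normal likelihood with known variance, the posterior is Normal; its mode equals its mean, the precision-weighted average.
Prior precision 1/σ₀² = 1/8 = 0.125; data precision n/σ² = 6/5 = 1.2.
μ̂ = (0.125·(-3) + 1.2·(-191/60)) / (0.125 + 1.2) = (-4.195)/1.325 = -839/265 ≈ -3.166.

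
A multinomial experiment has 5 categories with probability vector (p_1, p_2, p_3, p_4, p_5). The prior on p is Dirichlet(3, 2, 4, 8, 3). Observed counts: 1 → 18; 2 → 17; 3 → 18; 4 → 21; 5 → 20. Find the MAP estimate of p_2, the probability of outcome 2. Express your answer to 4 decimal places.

MAP estimate: 0.1651

The posterior is Dirichlet(αᵢ + nᵢ) = Dirichlet(21, 19, 22, 29, 23).
For a Dirichlet(a₁,…,a_K) with all aᵢ > 1, the mode has j-th component (aⱼ − 1)/(Σaᵢ − K).
Here Σaᵢ = 114 and K = 5, so p_2 = (19 − 1)/(114 − 5) = 18/109 ≈ 0.1651.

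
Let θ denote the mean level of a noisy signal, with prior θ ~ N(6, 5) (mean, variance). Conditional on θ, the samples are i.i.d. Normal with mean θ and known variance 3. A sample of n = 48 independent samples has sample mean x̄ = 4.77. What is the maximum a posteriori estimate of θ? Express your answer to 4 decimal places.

θ̂_MAP = 4.7852

n = 48, x̄ = 4.77.
For a Normal prior and Normal likelihood with known variance, the posterior is Normal; its mode equals its mean, the precision-weighted average.
Prior precision 1/σ₀² = 1/5 = 0.2; data precision n/σ² = 48/3 = 16.
θ̂ = (0.2·6 + 16·4.77) / (0.2 + 16) = 77.52/16.2 = 646/135 ≈ 4.7852.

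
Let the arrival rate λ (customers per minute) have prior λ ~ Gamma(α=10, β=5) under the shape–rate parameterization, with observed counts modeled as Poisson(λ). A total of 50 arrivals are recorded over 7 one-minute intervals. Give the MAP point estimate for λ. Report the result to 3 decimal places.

Σxᵢ = 50, n = 7.
Posterior ∝ λ^9e^(−5λ) · λ^50e^(−7λ) = λ^59e^(−12λ), i.e. Gamma(shape=60, rate=12).
The mode of a Gamma(a, b) with a ≥ 1 (shape–rate) is (a−1)/b = 59/12 ≈ 4.917.

λ̂_MAP = 4.917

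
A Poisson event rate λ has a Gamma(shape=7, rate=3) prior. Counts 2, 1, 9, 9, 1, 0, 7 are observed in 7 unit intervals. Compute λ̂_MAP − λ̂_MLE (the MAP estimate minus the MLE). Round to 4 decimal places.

MAP − MLE = -0.6429

Σxᵢ = 29. Posterior is Gamma(36, 10); MAP = (36−1)/10 = 35/10 ≈ 3.50000.
MLE = x̄ = 29/7 ≈ 4.14286.
Difference = 35/10 − 29/7 = -9/14 ≈ -0.6429.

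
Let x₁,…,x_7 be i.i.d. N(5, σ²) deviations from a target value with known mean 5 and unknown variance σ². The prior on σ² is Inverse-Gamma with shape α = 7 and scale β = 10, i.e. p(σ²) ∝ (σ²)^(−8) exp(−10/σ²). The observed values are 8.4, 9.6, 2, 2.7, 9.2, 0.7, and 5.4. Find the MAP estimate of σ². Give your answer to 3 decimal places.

Sum of squared deviations about the known mean: SS = (8.4−5)² + (9.6−5)² + (2−5)² + (2.7−5)² + (9.2−5)² + (0.7−5)² + (5.4−5)² = 83.3.
The Normal likelihood contributes (σ²)^(−n/2) exp(−SS/(2σ²)), so the posterior is Inverse-Gamma(α + n/2, β + SS/2) = Inverse-Gamma(10.5, 51.65).
The mode of Inverse-Gamma(a, b) is b/(a+1) = 51.65/11.5 ≈ 4.491.

σ̂²_MAP = 4.491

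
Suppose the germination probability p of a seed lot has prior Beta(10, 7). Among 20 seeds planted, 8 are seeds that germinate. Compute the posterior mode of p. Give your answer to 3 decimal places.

p̂_MAP = 0.486

Prior: Beta(10, 7).
Data: 8 successes in 20 trials. The binomial likelihood contributes p^8(1−p)^12, so the posterior is Beta(10+8, 7+12) = Beta(18, 19).
For Beta(a, b) with a, b > 1 the mode is (a−1)/(a+b−2) = 17/35 ≈ 0.486.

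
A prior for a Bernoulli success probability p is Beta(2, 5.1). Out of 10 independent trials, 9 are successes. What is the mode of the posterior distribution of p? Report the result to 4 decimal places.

p̂_MAP = 0.6623

Prior: Beta(2, 5.1).
Data: 9 successes in 10 trials. The binomial likelihood contributes p^9(1−p)^1, so the posterior is Beta(2+9, 5.1+1) = Beta(11, 6.1).
For Beta(a, b) with a, b > 1 the mode is (a−1)/(a+b−2) = 10/15.1 ≈ 0.6623.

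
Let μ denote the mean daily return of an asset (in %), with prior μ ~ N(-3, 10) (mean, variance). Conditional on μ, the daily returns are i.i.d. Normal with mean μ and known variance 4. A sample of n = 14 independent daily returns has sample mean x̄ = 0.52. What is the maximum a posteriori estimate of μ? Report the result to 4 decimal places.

n = 14, x̄ = 0.52.
For a Normal prior and Normal likelihood with known variance, the posterior is Normal; its mode equals its mean, the precision-weighted average.
Prior precision 1/σ₀² = 1/10 = 0.1; data precision n/σ² = 14/4 = 3.5.
μ̂ = (0.1·(-3) + 3.5·0.52) / (0.1 + 3.5) = 1.52/3.6 = 19/45 ≈ 0.4222.

μ̂_MAP = 0.4222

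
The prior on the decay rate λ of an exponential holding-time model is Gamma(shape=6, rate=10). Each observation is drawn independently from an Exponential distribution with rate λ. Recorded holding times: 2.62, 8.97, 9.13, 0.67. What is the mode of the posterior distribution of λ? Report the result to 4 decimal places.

The Exponential(rate=λ) likelihood is ∝ λ^n e^(−λΣtᵢ). Here n = 4 and Σtᵢ = 2.62 + 8.97 + 9.13 + 0.67 = 21.39.
Posterior ∝ λ^5e^(−10λ) · λ^4e^(−21.39λ) = λ^9e^(−31.39λ), i.e. Gamma(10, 31.39).
Mode = (a−1)/b = 9/31.39 ≈ 0.2867.

λ̂_MAP = 0.2867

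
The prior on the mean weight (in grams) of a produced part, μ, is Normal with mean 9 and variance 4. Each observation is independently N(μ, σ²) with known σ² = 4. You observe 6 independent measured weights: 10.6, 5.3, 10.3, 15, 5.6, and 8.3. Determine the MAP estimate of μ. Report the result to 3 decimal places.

n = 6; x̄ = (10.6 + 5.3 + 10.3 + 15 + 5.6 + 8.3)/6 = 55.1/6 = 551/60 ≈ 9.1833.
For a Normal prior and Normal likelihood with known variance, the posterior is Normal; its mode equals its mean, the precision-weighted average.
Prior precision 1/σ₀² = 1/4 = 0.25; data precision n/σ² = 6/4 = 1.5.
μ̂ = (0.25·9 + 1.5·(551/60)) / (0.25 + 1.5) = 16.025/1.75 = 641/70 ≈ 9.157.

μ̂_MAP = 9.157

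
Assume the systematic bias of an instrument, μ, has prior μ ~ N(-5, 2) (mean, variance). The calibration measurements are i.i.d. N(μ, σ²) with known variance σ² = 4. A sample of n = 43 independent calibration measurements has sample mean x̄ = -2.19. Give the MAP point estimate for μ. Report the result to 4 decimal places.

n = 43, x̄ = -2.19.
For a Normal prior and Normal likelihood with known variance, the posterior is Normal; its mode equals its mean, the precision-weighted average.
Prior precision 1/σ₀² = 1/2 = 0.5; data precision n/σ² = 43/4 = 10.75.
μ̂ = (0.5·(-5) + 10.75·(-2.19)) / (0.5 + 10.75) = (-26.0425)/11.25 = -10417/4500 ≈ -2.3149.

μ̂_MAP = -2.3149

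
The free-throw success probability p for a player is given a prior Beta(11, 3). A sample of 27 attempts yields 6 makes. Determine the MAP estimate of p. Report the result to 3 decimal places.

Prior: Beta(11, 3).
Data: 6 successes in 27 trials. The binomial likelihood contributes p^6(1−p)^21, so the posterior is Beta(11+6, 3+21) = Beta(17, 24).
For Beta(a, b) with a, b > 1 the mode is (a−1)/(a+b−2) = 16/39 ≈ 0.410.

p̂_MAP = 0.410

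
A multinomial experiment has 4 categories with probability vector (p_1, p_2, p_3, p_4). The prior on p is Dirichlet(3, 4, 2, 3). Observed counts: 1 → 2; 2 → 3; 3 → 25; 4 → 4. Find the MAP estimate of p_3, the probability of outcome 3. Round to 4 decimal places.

MAP estimate: 0.6190

The posterior is Dirichlet(αᵢ + nᵢ) = Dirichlet(5, 7, 27, 7).
For a Dirichlet(a₁,…,a_K) with all aᵢ > 1, the mode has j-th component (aⱼ − 1)/(Σaᵢ − K).
Here Σaᵢ = 46 and K = 4, so p_3 = (27 − 1)/(46 − 4) = 26/42 ≈ 0.6190.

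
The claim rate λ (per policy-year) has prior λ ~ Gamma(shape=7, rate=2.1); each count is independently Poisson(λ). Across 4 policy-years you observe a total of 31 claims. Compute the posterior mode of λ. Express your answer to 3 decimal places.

λ̂_MAP = 6.066

Σxᵢ = 31, n = 4.
Posterior ∝ λ^6e^(−2.1λ) · λ^31e^(−4λ) = λ^37e^(−6.1λ), i.e. Gamma(shape=38, rate=6.1).
The mode of a Gamma(a, b) with a ≥ 1 (shape–rate) is (a−1)/b = 37/6.1 ≈ 6.066.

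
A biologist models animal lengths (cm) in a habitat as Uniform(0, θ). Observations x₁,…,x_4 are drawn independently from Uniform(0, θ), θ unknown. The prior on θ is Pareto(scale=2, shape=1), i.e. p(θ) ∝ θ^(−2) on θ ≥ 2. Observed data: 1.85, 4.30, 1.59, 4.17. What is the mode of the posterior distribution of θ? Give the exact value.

The Uniform(0, θ) likelihood is θ^(−n) for θ ≥ max(xᵢ), zero otherwise. Here max(xᵢ) = 4.30.
Posterior ∝ θ^(−2) · θ^(−4) = θ^(−6) on θ ≥ max(2, 4.30) = 4.30.
This density is strictly decreasing in θ, so the posterior mode lies at the lower boundary of the support.

θ̂_MAP = 4.30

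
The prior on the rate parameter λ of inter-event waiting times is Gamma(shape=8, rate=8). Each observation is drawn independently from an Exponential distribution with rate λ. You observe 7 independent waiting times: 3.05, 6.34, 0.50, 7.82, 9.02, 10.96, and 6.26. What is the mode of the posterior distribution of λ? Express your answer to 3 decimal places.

λ̂_MAP = 0.269

The Exponential(rate=λ) likelihood is ∝ λ^n e^(−λΣtᵢ). Here n = 7 and Σtᵢ = 3.05 + 6.34 + 0.50 + 7.82 + 9.02 + 10.96 + 6.26 = 43.95.
Posterior ∝ λ^7e^(−8λ) · λ^7e^(−43.95λ) = λ^14e^(−51.95λ), i.e. Gamma(15, 51.95).
Mode = (a−1)/b = 14/51.95 ≈ 0.269.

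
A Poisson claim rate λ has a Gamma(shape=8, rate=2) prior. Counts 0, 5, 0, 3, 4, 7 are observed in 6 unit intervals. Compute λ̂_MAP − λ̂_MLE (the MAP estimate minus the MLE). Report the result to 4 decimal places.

Σxᵢ = 19. Posterior is Gamma(27, 8); MAP = (27−1)/8 = 26/8 ≈ 3.25000.
MLE = x̄ = 19/6 ≈ 3.16667.
Difference = 26/8 − 19/6 = 1/12 ≈ 0.0833.

MAP − MLE = 0.0833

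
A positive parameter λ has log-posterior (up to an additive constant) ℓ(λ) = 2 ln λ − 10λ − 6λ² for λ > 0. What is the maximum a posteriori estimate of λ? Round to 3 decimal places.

λ̂_MAP = 0.167

ℓ'(λ) = 2/λ − 10 − 12λ. Setting this to zero and multiplying by λ: 12λ² + 10λ − 2 = 0.
λ = (−10 + √(10² + 4·12·2)) / (2·12) = (−10 + √196) / 24 = (−10 + 14)/24 = 1/6.
ℓ''(λ) = −2/λ² − 12 < 0, confirming a maximum.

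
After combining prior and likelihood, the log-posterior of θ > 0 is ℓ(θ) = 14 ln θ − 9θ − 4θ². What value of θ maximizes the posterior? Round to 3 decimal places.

ℓ'(θ) = 14/θ − 9 − 8θ. Setting this to zero and multiplying by θ: 8θ² + 9θ − 14 = 0.
θ = (−9 + √(9² + 4·8·14)) / (2·8) = (−9 + √529) / 16 = (−9 + 23)/16 = 7/8.
ℓ''(θ) = −14/θ² − 8 < 0, confirming a maximum.

θ̂_MAP = 0.875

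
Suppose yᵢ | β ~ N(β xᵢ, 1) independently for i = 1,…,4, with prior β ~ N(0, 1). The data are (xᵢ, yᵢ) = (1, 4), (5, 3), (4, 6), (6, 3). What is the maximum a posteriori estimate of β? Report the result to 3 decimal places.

β̂_MAP = 0.772

log p(β | y) = −Σ(yᵢ − βxᵢ)²/(2·1) − β²/(2·1) + const.
Setting the derivative to zero: Σxᵢ(yᵢ − βxᵢ)/1 − β/1 = 0, so β = Σxᵢyᵢ / (Σxᵢ² + σ²/τ²).
Σxᵢyᵢ = 1·4 + 5·3 + 4·6 + 6·3 = 61; Σxᵢ² = 78; σ²/τ² = 1.
β̂_MAP = 61 / (78 + 1) = 61/79 ≈ 0.772.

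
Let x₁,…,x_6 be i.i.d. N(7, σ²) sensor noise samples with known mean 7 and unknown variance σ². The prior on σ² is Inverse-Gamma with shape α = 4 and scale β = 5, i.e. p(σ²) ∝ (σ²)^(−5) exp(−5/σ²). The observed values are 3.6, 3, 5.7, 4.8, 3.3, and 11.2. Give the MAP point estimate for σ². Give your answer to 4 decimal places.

Sum of squared deviations about the known mean: SS = (3.6−7)² + (3−7)² + (5.7−7)² + (4.8−7)² + (3.3−7)² + (11.2−7)² = 65.42.
The Normal likelihood contributes (σ²)^(−n/2) exp(−SS/(2σ²)), so the posterior is Inverse-Gamma(α + n/2, β + SS/2) = Inverse-Gamma(7, 37.71).
The mode of Inverse-Gamma(a, b) is b/(a+1) = 37.71/8 ≈ 4.7138.

σ̂²_MAP = 4.7138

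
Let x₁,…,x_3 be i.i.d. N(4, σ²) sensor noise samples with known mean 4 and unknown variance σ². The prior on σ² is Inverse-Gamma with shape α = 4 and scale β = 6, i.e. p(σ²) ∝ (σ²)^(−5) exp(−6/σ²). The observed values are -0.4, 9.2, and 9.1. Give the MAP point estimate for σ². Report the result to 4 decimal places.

σ̂²_MAP = 6.4931

Sum of squared deviations about the known mean: SS = (-0.4−4)² + (9.2−4)² + (9.1−4)² = 72.41.
The Normal likelihood contributes (σ²)^(−n/2) exp(−SS/(2σ²)), so the posterior is Inverse-Gamma(α + n/2, β + SS/2) = Inverse-Gamma(5.5, 42.205).
The mode of Inverse-Gamma(a, b) is b/(a+1) = 42.205/6.5 ≈ 6.4931.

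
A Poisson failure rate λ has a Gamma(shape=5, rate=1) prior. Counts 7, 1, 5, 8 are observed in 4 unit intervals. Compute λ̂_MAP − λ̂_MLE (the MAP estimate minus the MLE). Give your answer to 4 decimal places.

Σxᵢ = 21. Posterior is Gamma(26, 5); MAP = (26−1)/5 = 25/5 ≈ 5.00000.
MLE = x̄ = 21/4 ≈ 5.25000.
Difference = 25/5 − 21/4 = -1/4 ≈ -0.2500.

MAP − MLE = -0.2500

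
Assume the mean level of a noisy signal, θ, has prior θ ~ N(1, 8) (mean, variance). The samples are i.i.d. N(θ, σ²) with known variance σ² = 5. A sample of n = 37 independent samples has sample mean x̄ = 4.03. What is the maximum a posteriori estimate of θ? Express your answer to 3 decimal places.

n = 37, x̄ = 4.03.
For a Normal prior and Normal likelihood with known variance, the posterior is Normal; its mode equals its mean, the precision-weighted average.
Prior precision 1/σ₀² = 1/8 = 0.125; data precision n/σ² = 37/5 = 7.4.
θ̂ = (0.125·1 + 7.4·4.03) / (0.125 + 7.4) = 29.947/7.525 = 29947/7525 ≈ 3.980.

θ̂_MAP = 3.980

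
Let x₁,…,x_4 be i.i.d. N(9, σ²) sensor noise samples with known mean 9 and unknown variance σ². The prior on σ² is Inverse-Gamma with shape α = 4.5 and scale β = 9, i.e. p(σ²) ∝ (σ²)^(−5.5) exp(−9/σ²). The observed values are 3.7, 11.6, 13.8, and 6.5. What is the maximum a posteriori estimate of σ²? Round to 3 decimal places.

σ̂²_MAP = 5.476

Sum of squared deviations about the known mean: SS = (3.7−9)² + (11.6−9)² + (13.8−9)² + (6.5−9)² = 64.14.
The Normal likelihood contributes (σ²)^(−n/2) exp(−SS/(2σ²)), so the posterior is Inverse-Gamma(α + n/2, β + SS/2) = Inverse-Gamma(6.5, 41.07).
The mode of Inverse-Gamma(a, b) is b/(a+1) = 41.07/7.5 ≈ 5.476.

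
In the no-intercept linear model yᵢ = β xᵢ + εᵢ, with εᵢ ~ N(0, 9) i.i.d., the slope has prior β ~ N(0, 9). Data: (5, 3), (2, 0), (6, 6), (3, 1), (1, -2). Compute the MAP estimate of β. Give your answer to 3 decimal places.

β̂_MAP = 0.684

log p(β | y) = −Σ(yᵢ − βxᵢ)²/(2·9) − β²/(2·9) + const.
Setting the derivative to zero: Σxᵢ(yᵢ − βxᵢ)/9 − β/9 = 0, so β = Σxᵢyᵢ / (Σxᵢ² + σ²/τ²).
Σxᵢyᵢ = 5·3 + 2·0 + 6·6 + 3·1 + 1·(-2) = 52; Σxᵢ² = 75; σ²/τ² = 1.
β̂_MAP = 52 / (75 + 1) = 52/76 ≈ 0.684.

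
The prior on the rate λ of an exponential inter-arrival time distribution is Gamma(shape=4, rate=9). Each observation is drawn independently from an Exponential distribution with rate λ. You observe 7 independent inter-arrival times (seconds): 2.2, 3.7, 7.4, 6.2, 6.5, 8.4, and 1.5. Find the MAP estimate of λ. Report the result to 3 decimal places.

The Exponential(rate=λ) likelihood is ∝ λ^n e^(−λΣtᵢ). Here n = 7 and Σtᵢ = 2.2 + 3.7 + 7.4 + 6.2 + 6.5 + 8.4 + 1.5 = 35.9.
Posterior ∝ λ^3e^(−9λ) · λ^7e^(−35.9λ) = λ^10e^(−44.9λ), i.e. Gamma(11, 44.9).
Mode = (a−1)/b = 10/44.9 ≈ 0.223.

λ̂_MAP = 0.223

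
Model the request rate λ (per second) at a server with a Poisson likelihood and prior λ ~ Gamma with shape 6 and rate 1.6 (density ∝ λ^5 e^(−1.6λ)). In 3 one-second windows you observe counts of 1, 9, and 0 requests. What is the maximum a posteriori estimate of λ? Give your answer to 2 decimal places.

λ̂_MAP = 3.26

Σxᵢ = 1+9+0 = 10, with n = 3.
Posterior ∝ λ^5e^(−1.6λ) · λ^10e^(−3λ) = λ^15e^(−4.6λ), i.e. Gamma(shape=16, rate=4.6).
The mode of a Gamma(a, b) with a ≥ 1 (shape–rate) is (a−1)/b = 15/4.6 ≈ 3.26.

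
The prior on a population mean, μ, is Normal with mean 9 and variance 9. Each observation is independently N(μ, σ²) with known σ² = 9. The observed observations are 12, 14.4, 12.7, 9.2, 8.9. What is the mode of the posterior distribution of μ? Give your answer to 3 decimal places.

μ̂_MAP = 11.033

n = 5; x̄ = (12 + 14.4 + 12.7 + 9.2 + 8.9)/5 = 57.2/5 = 11.44.
For a Normal prior and Normal likelihood with known variance, the posterior is Normal; its mode equals its mean, the precision-weighted average.
Prior precision 1/σ₀² = 1/9; data precision n/σ² = 5/9.
μ̂ = ((1/9)·9 + (5/9)·11.44) / (1/9 + 5/9) = (331/45)/(2/3) = 331/30 ≈ 11.033.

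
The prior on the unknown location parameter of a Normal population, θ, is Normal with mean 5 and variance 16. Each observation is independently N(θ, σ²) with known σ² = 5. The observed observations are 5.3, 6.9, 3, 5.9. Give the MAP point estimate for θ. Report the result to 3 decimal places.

n = 4; x̄ = (5.3 + 6.9 + 3 + 5.9)/4 = 21.1/4 = 5.275.
For a Normal prior and Normal likelihood with known variance, the posterior is Normal; its mode equals its mean, the precision-weighted average.
Prior precision 1/σ₀² = 1/16 = 0.0625; data precision n/σ² = 4/5 = 0.8.
θ̂ = (0.0625·5 + 0.8·5.275) / (0.0625 + 0.8) = 4.5325/0.8625 = 1813/345 ≈ 5.255.

θ̂_MAP = 5.255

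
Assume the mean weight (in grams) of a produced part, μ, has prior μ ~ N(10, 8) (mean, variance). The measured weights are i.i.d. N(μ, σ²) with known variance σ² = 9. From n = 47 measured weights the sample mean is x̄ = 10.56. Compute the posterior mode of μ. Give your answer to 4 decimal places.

n = 47, x̄ = 10.56.
For a Normal prior and Normal likelihood with known variance, the posterior is Normal; its mode equals its mean, the precision-weighted average.
Prior precision 1/σ₀² = 1/8 = 0.125; data precision n/σ² = 47/9.
μ̂ = (0.125·10 + (47/9)·10.56) / (0.125 + 47/9) = (16919/300)/(385/72) = 14502/1375 ≈ 10.5469.

μ̂_MAP = 10.5469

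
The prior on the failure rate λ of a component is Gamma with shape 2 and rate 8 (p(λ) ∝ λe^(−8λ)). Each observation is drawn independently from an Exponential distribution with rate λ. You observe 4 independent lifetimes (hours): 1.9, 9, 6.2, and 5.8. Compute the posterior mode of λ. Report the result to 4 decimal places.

The Exponential(rate=λ) likelihood is ∝ λ^n e^(−λΣtᵢ). Here n = 4 and Σtᵢ = 1.9 + 9 + 6.2 + 5.8 = 22.9.
Posterior ∝ λe^(−8λ) · λ^4e^(−22.9λ) = λ^5e^(−30.9λ), i.e. Gamma(6, 30.9).
Mode = (a−1)/b = 5/30.9 ≈ 0.1618.

λ̂_MAP = 0.1618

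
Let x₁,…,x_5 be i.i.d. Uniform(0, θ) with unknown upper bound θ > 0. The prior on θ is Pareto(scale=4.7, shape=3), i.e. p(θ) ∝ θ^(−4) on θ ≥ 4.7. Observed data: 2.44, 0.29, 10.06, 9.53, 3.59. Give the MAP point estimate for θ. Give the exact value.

The Uniform(0, θ) likelihood is θ^(−n) for θ ≥ max(xᵢ), zero otherwise. Here max(xᵢ) = 10.06.
Posterior ∝ θ^(−4) · θ^(−5) = θ^(−9) on θ ≥ max(4.7, 10.06) = 10.06.
This density is strictly decreasing in θ, so the posterior mode lies at the lower boundary of the support.

θ̂_MAP = 10.06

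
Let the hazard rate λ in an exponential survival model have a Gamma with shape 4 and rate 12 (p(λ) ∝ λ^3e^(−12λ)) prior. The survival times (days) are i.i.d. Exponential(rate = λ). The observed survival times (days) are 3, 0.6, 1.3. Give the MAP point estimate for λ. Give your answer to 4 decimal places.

λ̂_MAP = 0.3550

The Exponential(rate=λ) likelihood is ∝ λ^n e^(−λΣtᵢ). Here n = 3 and Σtᵢ = 3 + 0.6 + 1.3 = 4.9.
Posterior ∝ λ^3e^(−12λ) · λ^3e^(−4.9λ) = λ^6e^(−16.9λ), i.e. Gamma(7, 16.9).
Mode = (a−1)/b = 6/16.9 ≈ 0.3550.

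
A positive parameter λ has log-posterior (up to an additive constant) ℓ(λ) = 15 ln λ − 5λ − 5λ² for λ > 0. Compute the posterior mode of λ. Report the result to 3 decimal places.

λ̂_MAP = 1.000

ℓ'(λ) = 15/λ − 5 − 10λ. Setting this to zero and multiplying by λ: 10λ² + 5λ − 15 = 0.
λ = (−5 + √(5² + 4·10·15)) / (2·10) = (−5 + √625) / 20 = (−5 + 25)/20 = 1.
ℓ''(λ) = −15/λ² − 10 < 0, confirming a maximum.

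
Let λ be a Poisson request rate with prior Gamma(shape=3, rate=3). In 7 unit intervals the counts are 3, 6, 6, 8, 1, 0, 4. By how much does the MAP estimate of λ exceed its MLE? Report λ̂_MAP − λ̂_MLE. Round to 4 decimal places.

Σxᵢ = 28. Posterior is Gamma(31, 10); MAP = (31−1)/10 = 30/10 ≈ 3.00000.
MLE = x̄ = 28/7 ≈ 4.00000.
Difference = 30/10 − 28/7 = -1 ≈ -1.0000.

MAP − MLE = -1.0000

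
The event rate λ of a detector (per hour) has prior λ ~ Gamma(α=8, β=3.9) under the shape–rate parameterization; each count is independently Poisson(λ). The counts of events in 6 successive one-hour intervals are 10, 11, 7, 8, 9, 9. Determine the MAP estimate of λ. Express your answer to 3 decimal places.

Σxᵢ = 10+11+7+8+9+9 = 54, with n = 6.
Posterior ∝ λ^7e^(−3.9λ) · λ^54e^(−6λ) = λ^61e^(−9.9λ), i.e. Gamma(shape=62, rate=9.9).
The mode of a Gamma(a, b) with a ≥ 1 (shape–rate) is (a−1)/b = 61/9.9 ≈ 6.162.

λ̂_MAP = 6.162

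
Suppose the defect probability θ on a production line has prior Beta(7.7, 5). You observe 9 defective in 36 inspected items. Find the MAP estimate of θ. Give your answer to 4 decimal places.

θ̂_MAP = 0.3362

Prior: Beta(7.7, 5).
Data: 9 successes in 36 trials. The binomial likelihood contributes θ^9(1−θ)^27, so the posterior is Beta(7.7+9, 5+27) = Beta(16.7, 32).
For Beta(a, b) with a, b > 1 the mode is (a−1)/(a+b−2) = 15.7/46.7 ≈ 0.3362.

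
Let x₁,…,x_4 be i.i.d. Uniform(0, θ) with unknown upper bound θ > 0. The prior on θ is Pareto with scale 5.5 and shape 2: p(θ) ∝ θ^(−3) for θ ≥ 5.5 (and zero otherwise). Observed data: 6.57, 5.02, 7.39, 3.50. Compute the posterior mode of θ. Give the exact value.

θ̂_MAP = 7.39

The Uniform(0, θ) likelihood is θ^(−n) for θ ≥ max(xᵢ), zero otherwise. Here max(xᵢ) = 7.39.
Posterior ∝ θ^(−3) · θ^(−4) = θ^(−7) on θ ≥ max(5.5, 7.39) = 7.39.
This density is strictly decreasing in θ, so the posterior mode lies at the lower boundary of the support.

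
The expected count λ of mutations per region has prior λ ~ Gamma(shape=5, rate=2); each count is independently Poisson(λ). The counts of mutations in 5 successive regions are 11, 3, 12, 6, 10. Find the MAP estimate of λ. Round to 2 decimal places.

λ̂_MAP = 6.57

Σxᵢ = 11+3+12+6+10 = 42, with n = 5.
Posterior ∝ λ^4e^(−2λ) · λ^42e^(−5λ) = λ^46e^(−7λ), i.e. Gamma(shape=47, rate=7).
The mode of a Gamma(a, b) with a ≥ 1 (shape–rate) is (a−1)/b = 46/7 ≈ 6.57.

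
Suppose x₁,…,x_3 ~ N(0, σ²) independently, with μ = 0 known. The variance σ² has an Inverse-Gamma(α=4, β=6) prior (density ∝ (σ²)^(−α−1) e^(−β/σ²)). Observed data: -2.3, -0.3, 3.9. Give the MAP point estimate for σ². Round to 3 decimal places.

Sum of squared deviations about the known mean: SS = (-2.3−0)² + (-0.3−0)² + (3.9−0)² = 20.59.
The Normal likelihood contributes (σ²)^(−n/2) exp(−SS/(2σ²)), so the posterior is Inverse-Gamma(α + n/2, β + SS/2) = Inverse-Gamma(5.5, 16.295).
The mode of Inverse-Gamma(a, b) is b/(a+1) = 16.295/6.5 ≈ 2.507.

σ̂²_MAP = 2.507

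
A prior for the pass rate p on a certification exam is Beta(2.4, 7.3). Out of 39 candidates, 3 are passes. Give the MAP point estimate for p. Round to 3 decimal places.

p̂_MAP = 0.094

Prior: Beta(2.4, 7.3).
Data: 3 successes in 39 trials. The binomial likelihood contributes p^3(1−p)^36, so the posterior is Beta(2.4+3, 7.3+36) = Beta(5.4, 43.3).
For Beta(a, b) with a, b > 1 the mode is (a−1)/(a+b−2) = 4.4/46.7 ≈ 0.094.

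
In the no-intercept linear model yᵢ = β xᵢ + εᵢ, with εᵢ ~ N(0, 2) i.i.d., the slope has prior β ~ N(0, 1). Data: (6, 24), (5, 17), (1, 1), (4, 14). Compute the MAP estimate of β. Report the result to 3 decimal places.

β̂_MAP = 3.575

log p(β | y) = −Σ(yᵢ − βxᵢ)²/(2·2) − β²/(2·1) + const.
Setting the derivative to zero: Σxᵢ(yᵢ − βxᵢ)/2 − β/1 = 0, so β = Σxᵢyᵢ / (Σxᵢ² + σ²/τ²).
Σxᵢyᵢ = 6·24 + 5·17 + 1·1 + 4·14 = 286; Σxᵢ² = 78; σ²/τ² = 2.
β̂_MAP = 286 / (78 + 2) = 286/80 ≈ 3.575.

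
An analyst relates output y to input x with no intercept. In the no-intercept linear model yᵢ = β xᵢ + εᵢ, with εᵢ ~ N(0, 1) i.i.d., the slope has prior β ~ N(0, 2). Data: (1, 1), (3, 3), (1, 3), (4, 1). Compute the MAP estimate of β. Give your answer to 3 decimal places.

log p(β | y) = −Σ(yᵢ − βxᵢ)²/(2·1) − β²/(2·2) + const.
Setting the derivative to zero: Σxᵢ(yᵢ − βxᵢ)/1 − β/2 = 0, so β = Σxᵢyᵢ / (Σxᵢ² + σ²/τ²).
Σxᵢyᵢ = 1·1 + 3·3 + 1·3 + 4·1 = 17; Σxᵢ² = 27; σ²/τ² = 0.5.
β̂_MAP = 17 / (27 + 0.5) = 17/27.5 ≈ 0.618.

β̂_MAP = 0.618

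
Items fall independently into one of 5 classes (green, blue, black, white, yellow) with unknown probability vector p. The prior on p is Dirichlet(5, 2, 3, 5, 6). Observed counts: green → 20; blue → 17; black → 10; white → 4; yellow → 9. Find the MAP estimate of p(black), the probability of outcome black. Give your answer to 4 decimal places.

MAP estimate of p(black) = 0.1579

The posterior is Dirichlet(αᵢ + nᵢ) = Dirichlet(25, 19, 13, 9, 15).
For a Dirichlet(a₁,…,a_K) with all aᵢ > 1, the mode has j-th component (aⱼ − 1)/(Σaᵢ − K).
Here Σaᵢ = 81 and K = 5, so p(black) = (13 − 1)/(81 − 5) = 12/76 ≈ 0.1579.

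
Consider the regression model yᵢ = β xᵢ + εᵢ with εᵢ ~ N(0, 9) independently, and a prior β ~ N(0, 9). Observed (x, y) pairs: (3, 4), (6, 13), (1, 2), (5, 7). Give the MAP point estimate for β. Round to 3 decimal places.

β̂_MAP = 1.764

log p(β | y) = −Σ(yᵢ − βxᵢ)²/(2·9) − β²/(2·9) + const.
Setting the derivative to zero: Σxᵢ(yᵢ − βxᵢ)/9 − β/9 = 0, so β = Σxᵢyᵢ / (Σxᵢ² + σ²/τ²).
Σxᵢyᵢ = 3·4 + 6·13 + 1·2 + 5·7 = 127; Σxᵢ² = 71; σ²/τ² = 1.
β̂_MAP = 127 / (71 + 1) = 127/72 ≈ 1.764.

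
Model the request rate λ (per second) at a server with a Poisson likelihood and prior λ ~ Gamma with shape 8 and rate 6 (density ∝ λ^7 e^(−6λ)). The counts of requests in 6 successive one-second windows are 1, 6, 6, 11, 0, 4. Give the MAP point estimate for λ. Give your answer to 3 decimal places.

Σxᵢ = 1+6+6+11+0+4 = 28, with n = 6.
Posterior ∝ λ^7e^(−6λ) · λ^28e^(−6λ) = λ^35e^(−12λ), i.e. Gamma(shape=36, rate=12).
The mode of a Gamma(a, b) with a ≥ 1 (shape–rate) is (a−1)/b = 35/12 ≈ 2.917.

λ̂_MAP = 2.917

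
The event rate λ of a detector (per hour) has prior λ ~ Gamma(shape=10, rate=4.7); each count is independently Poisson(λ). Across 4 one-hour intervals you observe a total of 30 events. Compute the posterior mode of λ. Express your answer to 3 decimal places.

Σxᵢ = 30, n = 4.
Posterior ∝ λ^9e^(−4.7λ) · λ^30e^(−4λ) = λ^39e^(−8.7λ), i.e. Gamma(shape=40, rate=8.7).
The mode of a Gamma(a, b) with a ≥ 1 (shape–rate) is (a−1)/b = 39/8.7 ≈ 4.483.

λ̂_MAP = 4.483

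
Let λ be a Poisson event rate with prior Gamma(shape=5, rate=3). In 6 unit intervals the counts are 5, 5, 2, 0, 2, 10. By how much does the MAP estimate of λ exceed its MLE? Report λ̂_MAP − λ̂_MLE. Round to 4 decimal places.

MAP − MLE = -0.8889

Σxᵢ = 24. Posterior is Gamma(29, 9); MAP = (29−1)/9 = 28/9 ≈ 3.11111.
MLE = x̄ = 24/6 ≈ 4.00000.
Difference = 28/9 − 24/6 = -8/9 ≈ -0.8889.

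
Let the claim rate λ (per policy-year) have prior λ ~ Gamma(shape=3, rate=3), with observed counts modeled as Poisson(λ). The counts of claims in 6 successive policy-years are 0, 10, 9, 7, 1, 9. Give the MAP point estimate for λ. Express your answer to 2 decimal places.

λ̂_MAP = 4.22

Σxᵢ = 0+10+9+7+1+9 = 36, with n = 6.
Posterior ∝ λ^2e^(−3λ) · λ^36e^(−6λ) = λ^38e^(−9λ), i.e. Gamma(shape=39, rate=9).
The mode of a Gamma(a, b) with a ≥ 1 (shape–rate) is (a−1)/b = 38/9 ≈ 4.22.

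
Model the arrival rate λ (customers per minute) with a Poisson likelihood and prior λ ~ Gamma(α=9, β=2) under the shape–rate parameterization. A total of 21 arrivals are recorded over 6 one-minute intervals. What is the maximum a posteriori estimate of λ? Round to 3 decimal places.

λ̂_MAP = 3.625

Σxᵢ = 21, n = 6.
Posterior ∝ λ^8e^(−2λ) · λ^21e^(−6λ) = λ^29e^(−8λ), i.e. Gamma(shape=30, rate=8).
The mode of a Gamma(a, b) with a ≥ 1 (shape–rate) is (a−1)/b = 29/8 ≈ 3.625.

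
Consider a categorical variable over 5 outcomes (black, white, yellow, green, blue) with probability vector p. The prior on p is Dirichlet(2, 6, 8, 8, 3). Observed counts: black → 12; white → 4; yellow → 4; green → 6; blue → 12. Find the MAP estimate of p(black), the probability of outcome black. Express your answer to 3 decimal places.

The posterior is Dirichlet(αᵢ + nᵢ) = Dirichlet(14, 10, 12, 14, 15).
For a Dirichlet(a₁,…,a_K) with all aᵢ > 1, the mode has j-th component (aⱼ − 1)/(Σaᵢ − K).
Here Σaᵢ = 65 and K = 5, so p(black) = (14 − 1)/(65 − 5) = 13/60 ≈ 0.217.

MAP estimate of p(black) = 0.217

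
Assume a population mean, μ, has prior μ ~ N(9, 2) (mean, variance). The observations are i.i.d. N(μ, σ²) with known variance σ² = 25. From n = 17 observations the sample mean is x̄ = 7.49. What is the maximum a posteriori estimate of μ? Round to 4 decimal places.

n = 17, x̄ = 7.49.
For a Normal prior and Normal likelihood with known variance, the posterior is Normal; its mode equals its mean, the precision-weighted average.
Prior precision 1/σ₀² = 1/2 = 0.5; data precision n/σ² = 17/25 = 0.68.
μ̂ = (0.5·9 + 0.68·7.49) / (0.5 + 0.68) = 9.5932/1.18 = 23983/2950 ≈ 8.1298.

μ̂_MAP = 8.1298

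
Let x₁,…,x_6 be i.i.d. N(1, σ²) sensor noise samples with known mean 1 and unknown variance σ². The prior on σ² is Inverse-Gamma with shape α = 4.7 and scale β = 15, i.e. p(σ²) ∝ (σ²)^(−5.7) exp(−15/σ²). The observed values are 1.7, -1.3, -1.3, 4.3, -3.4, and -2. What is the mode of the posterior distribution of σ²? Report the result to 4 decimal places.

Sum of squared deviations about the known mean: SS = (1.7−1)² + (-1.3−1)² + (-1.3−1)² + (4.3−1)² + (-3.4−1)² + (-2−1)² = 50.32.
The Normal likelihood contributes (σ²)^(−n/2) exp(−SS/(2σ²)), so the posterior is Inverse-Gamma(α + n/2, β + SS/2) = Inverse-Gamma(7.7, 40.16).
The mode of Inverse-Gamma(a, b) is b/(a+1) = 40.16/8.7 ≈ 4.6161.

σ̂²_MAP = 4.6161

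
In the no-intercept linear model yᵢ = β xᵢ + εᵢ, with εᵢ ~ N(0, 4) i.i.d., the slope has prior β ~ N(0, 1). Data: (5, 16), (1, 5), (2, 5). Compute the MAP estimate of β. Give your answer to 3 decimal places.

β̂_MAP = 2.794

log p(β | y) = −Σ(yᵢ − βxᵢ)²/(2·4) − β²/(2·1) + const.
Setting the derivative to zero: Σxᵢ(yᵢ − βxᵢ)/4 − β/1 = 0, so β = Σxᵢyᵢ / (Σxᵢ² + σ²/τ²).
Σxᵢyᵢ = 5·16 + 1·5 + 2·5 = 95; Σxᵢ² = 30; σ²/τ² = 4.
β̂_MAP = 95 / (30 + 4) = 95/34 ≈ 2.794.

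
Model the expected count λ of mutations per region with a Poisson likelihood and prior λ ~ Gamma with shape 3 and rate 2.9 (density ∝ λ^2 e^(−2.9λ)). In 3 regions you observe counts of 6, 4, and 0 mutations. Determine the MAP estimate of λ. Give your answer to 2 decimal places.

Σxᵢ = 6+4+0 = 10, with n = 3.
Posterior ∝ λ^2e^(−2.9λ) · λ^10e^(−3λ) = λ^12e^(−5.9λ), i.e. Gamma(shape=13, rate=5.9).
The mode of a Gamma(a, b) with a ≥ 1 (shape–rate) is (a−1)/b = 12/5.9 ≈ 2.03.

λ̂_MAP = 2.03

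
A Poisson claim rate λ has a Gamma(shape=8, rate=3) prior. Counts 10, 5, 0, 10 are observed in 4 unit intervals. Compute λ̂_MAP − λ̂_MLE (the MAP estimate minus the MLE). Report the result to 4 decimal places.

Σxᵢ = 25. Posterior is Gamma(33, 7); MAP = (33−1)/7 = 32/7 ≈ 4.57143.
MLE = x̄ = 25/4 ≈ 6.25000.
Difference = 32/7 − 25/4 = -47/28 ≈ -1.6786.

MAP − MLE = -1.6786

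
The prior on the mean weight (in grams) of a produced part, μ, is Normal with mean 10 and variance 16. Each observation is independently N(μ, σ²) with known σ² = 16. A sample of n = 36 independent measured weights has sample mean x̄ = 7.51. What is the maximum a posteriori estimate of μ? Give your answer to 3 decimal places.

n = 36, x̄ = 7.51.
For a Normal prior and Normal likelihood with known variance, the posterior is Normal; its mode equals its mean, the precision-weighted average.
Prior precision 1/σ₀² = 1/16 = 0.0625; data precision n/σ² = 36/16 = 2.25.
μ̂ = (0.0625·10 + 2.25·7.51) / (0.0625 + 2.25) = 17.5225/2.3125 = 7009/925 ≈ 7.577.

μ̂_MAP = 7.577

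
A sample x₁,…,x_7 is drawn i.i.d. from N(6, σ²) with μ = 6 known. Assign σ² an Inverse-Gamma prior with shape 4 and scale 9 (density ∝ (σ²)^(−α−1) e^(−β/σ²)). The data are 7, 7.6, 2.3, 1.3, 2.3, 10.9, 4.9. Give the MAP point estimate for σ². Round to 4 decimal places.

Sum of squared deviations about the known mean: SS = (7−6)² + (7.6−6)² + (2.3−6)² + (1.3−6)² + (2.3−6)² + (10.9−6)² + (4.9−6)² = 78.25.
The Normal likelihood contributes (σ²)^(−n/2) exp(−SS/(2σ²)), so the posterior is Inverse-Gamma(α + n/2, β + SS/2) = Inverse-Gamma(7.5, 48.125).
The mode of Inverse-Gamma(a, b) is b/(a+1) = 48.125/8.5 ≈ 5.6618.

σ̂²_MAP = 5.6618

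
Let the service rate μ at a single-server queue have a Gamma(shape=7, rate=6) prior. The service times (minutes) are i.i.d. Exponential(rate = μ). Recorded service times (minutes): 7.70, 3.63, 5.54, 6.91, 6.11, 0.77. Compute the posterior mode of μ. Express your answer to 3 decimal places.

μ̂_MAP = 0.327

The Exponential(rate=μ) likelihood is ∝ μ^n e^(−μΣtᵢ). Here n = 6 and Σtᵢ = 7.70 + 3.63 + 5.54 + 6.91 + 6.11 + 0.77 = 30.66.
Posterior ∝ μ^6e^(−6μ) · μ^6e^(−30.66μ) = μ^12e^(−36.66μ), i.e. Gamma(13, 36.66).
Mode = (a−1)/b = 12/36.66 ≈ 0.327.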